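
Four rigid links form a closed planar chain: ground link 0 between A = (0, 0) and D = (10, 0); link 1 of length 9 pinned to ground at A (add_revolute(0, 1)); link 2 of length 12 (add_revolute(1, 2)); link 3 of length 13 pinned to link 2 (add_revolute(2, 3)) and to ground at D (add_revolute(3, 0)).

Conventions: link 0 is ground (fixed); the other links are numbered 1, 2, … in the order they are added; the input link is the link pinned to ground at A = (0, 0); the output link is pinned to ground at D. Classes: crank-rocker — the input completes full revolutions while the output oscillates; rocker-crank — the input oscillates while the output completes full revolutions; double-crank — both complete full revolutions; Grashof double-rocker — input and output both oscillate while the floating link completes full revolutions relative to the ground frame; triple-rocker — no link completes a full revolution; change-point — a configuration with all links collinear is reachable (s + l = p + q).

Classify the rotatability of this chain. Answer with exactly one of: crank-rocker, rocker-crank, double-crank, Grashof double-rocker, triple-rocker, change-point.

lengths: ground=10, input=9, coupler=12, output=13
sorted: s=9 (shortest), l=13 (longest), p+q=22
s + l = 22 vs p + q = 22
s + l = p + q → change-point (collinear configuration reachable)

change-point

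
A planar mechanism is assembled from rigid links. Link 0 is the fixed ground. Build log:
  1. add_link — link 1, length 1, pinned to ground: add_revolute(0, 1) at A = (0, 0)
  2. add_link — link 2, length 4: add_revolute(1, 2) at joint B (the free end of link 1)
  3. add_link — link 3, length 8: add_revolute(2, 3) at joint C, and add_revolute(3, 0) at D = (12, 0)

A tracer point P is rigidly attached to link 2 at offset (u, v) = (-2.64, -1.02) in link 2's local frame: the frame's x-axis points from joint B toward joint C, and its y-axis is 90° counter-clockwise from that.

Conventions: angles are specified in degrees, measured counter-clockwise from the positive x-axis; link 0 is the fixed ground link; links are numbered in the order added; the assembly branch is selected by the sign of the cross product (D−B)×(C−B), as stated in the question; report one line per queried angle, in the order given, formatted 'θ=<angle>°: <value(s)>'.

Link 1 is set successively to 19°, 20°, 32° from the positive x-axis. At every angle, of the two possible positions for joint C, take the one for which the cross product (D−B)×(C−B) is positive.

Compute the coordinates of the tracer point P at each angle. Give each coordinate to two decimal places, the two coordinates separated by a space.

A=(0,0), D=(12.00,0)
θ=19°: B = A + 1.00·(cos19°, sin19°) = (0.9455, 0.3256)
θ=19°: |BD| = 11.0593
θ=19°: circle(B,4.00) ∩ circle(D,8.00): a=3.3595, h=2.1711
θ=19°:   candidates: C₊=(4.3675,2.3968) cross=24.011; C₋=(4.2397,-1.9435) cross=-24.011
θ=19°:   branch + wants cross > 0 → take C=(4.3675,2.3968) (cross=24.011)
θ=19°: ex = (C−B)/|BC| = (0.8555,0.5178); ey = (-0.5178,0.8555)
θ=19°: P = B + -2.64·ex + -1.02·ey = (-0.7848,-1.9141)
θ=20°: B = A + 1.00·(cos20°, sin20°) = (0.9397, 0.3420)
θ=20°: |BD| = 11.0656
θ=20°: circle(B,4.00) ∩ circle(D,8.00): a=3.3639, h=2.1643
θ=20°:   candidates: C₊=(4.3689,2.4013) cross=23.949; C₋=(4.2351,-1.9252) cross=-23.949
θ=20°:   branch + wants cross > 0 → take C=(4.3689,2.4013) (cross=23.949)
θ=20°: ex = (C−B)/|BC| = (0.8573,0.5148); ey = (-0.5148,0.8573)
θ=20°: P = B + -2.64·ex + -1.02·ey = (-0.7985,-1.8915)
θ=32°: B = A + 1.00·(cos32°, sin32°) = (0.8480, 0.5299)
θ=32°: |BD| = 11.1645
θ=32°: circle(B,4.00) ∩ circle(D,8.00): a=3.4326, h=2.0536
θ=32°:   candidates: C₊=(4.3743,2.4183) cross=22.927; C₋=(4.1793,-1.6843) cross=-22.927
θ=32°:   branch + wants cross > 0 → take C=(4.3743,2.4183) (cross=22.927)
θ=32°: ex = (C−B)/|BC| = (0.8816,0.4721); ey = (-0.4721,0.8816)
θ=32°: P = B + -2.64·ex + -1.02·ey = (-0.9977,-1.6156)

θ=19°: -0.78 -1.91
θ=20°: -0.80 -1.89
θ=32°: -1.00 -1.62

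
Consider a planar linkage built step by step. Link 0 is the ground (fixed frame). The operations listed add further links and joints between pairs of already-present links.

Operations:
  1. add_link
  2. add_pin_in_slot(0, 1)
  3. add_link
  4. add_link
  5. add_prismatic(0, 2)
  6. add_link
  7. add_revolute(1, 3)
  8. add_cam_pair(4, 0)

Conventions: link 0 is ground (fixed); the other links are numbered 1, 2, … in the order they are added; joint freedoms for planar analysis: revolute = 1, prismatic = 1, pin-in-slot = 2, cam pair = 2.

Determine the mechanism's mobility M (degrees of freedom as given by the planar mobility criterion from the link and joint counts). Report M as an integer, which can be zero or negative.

link 0 = ground. State L|J1|J2 = 1|0|0
+link1  2|0|0
PS(0,1) f=2→J2  2|0|1
+link2  3|0|1
+link3  4|0|1
P(0,2) f=1→J1  4|1|1
+link4  5|1|1
R(1,3) f=1→J1  5|2|1
C(4,0) f=2→J2  5|2|2
M = 3(5−1)−2·2−2 = 12−4−2 = 6

M = 6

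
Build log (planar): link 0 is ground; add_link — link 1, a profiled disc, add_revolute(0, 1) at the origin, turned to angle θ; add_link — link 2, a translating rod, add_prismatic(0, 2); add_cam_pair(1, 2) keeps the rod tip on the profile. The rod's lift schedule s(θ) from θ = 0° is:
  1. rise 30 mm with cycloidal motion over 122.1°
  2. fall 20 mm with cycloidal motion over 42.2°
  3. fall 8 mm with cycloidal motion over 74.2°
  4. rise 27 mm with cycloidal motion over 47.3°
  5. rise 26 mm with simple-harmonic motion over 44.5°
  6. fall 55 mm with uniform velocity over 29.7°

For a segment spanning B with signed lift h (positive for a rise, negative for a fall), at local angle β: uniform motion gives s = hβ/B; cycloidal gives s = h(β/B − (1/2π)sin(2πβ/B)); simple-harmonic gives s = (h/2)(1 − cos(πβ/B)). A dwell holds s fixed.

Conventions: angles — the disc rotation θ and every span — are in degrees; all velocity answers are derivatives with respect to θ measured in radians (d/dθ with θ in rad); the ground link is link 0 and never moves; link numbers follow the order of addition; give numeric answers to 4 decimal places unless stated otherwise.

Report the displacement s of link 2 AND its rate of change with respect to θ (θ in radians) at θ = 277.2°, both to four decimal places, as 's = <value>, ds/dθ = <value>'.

seg 1 [0°–122.1°] cycloidal, h=30: full span → s += 30 → s = 30.0000
seg 2 [122.1°–164.3°] cycloidal, h=-20: full span → s += -20 → s = 10.0000
seg 3 [164.3°–238.5°] cycloidal, h=-8: full span → s += -8 → s = 2.0000
seg 4 [238.5°–285.8°] cycloidal, h=27: θ=277.2° here. β=38.7, B=47.3. 27·(0.8182 − sin(2π·0.8182)/(2π)) = 25.9998 → s = 27.9998
velocity in seg [238.5°–285.8°] (cycloidal), θ in radians: β = 38.7° = 0.6754 rad, B = 47.3° = 0.8255 rad; ds/dθ = (h/B)(1 − cos(2πβ/B)) = (27/0.8255)(1 − cos(2π·0.8182)) = 19.119341 mm/rad

s = 27.9998, ds/dθ = 19.1193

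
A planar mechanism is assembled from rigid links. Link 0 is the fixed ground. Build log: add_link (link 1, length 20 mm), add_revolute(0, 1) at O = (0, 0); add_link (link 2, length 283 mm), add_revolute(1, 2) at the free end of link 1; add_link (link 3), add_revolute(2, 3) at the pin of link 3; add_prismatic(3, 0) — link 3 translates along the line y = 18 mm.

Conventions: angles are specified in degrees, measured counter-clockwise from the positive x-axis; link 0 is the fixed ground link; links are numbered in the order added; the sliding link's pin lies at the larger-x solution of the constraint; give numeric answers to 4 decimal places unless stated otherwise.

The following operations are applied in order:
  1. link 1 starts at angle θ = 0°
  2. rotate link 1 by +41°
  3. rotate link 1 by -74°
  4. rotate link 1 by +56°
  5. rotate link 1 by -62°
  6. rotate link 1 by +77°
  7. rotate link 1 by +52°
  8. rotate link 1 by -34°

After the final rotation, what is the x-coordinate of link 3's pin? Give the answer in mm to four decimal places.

geometry: r = 20 mm, L = 283 mm, e = 18 mm; θ starts at 0°
rotate link 1 by +41°: θ ← 0° +41° = 41°
rotate link 1 by -74°: θ ← 41° -74° = -33°
rotate link 1 by +56°: θ ← -33° +56° = 23°
rotate link 1 by -62°: θ ← 23° -62° = -39°
rotate link 1 by +77°: θ ← -39° +77° = 38°
rotate link 1 by +52°: θ ← 38° +52° = 90°
rotate link 1 by -34°: θ ← 90° -34° = 56°
crank pin P = (r cos θ, r sin θ) = (11.183858, 16.580751)
h = r sin θ − e = 16.580751 − 18 = -1.419249
x = r cos θ + √(L² − h²) = 11.183858 + 282.996441 = 294.180299

294.1803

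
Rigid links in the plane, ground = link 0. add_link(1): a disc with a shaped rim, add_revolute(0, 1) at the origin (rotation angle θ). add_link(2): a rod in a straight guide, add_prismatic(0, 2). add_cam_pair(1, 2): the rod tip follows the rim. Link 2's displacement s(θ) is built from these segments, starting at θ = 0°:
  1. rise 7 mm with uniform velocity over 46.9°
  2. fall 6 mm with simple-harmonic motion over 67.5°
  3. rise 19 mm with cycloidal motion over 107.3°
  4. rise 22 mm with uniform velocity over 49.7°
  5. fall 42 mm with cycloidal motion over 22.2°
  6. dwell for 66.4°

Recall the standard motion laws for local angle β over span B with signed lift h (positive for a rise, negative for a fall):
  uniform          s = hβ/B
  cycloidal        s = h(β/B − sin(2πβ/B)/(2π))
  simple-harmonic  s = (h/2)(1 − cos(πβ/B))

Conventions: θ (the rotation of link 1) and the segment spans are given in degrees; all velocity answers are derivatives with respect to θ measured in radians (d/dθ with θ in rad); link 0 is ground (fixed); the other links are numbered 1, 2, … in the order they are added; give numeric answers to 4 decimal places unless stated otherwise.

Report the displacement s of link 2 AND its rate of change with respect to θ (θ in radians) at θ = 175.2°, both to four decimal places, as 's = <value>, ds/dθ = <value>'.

segment 1 (0° to 46.9°, uniform, h = 7) is passed completely: s = 0.0000 + (7) = 7.0000
segment 2 (46.9° to 114.4°, simple-harmonic, h = -6) is passed completely: s = 7.0000 + (-6) = 1.0000
θ = 175.2° falls in segment 3 (114.4° to 221.7°, cycloidal, h = 19): β = 175.2 − 114.4 = 60.8°, B = 107.3°; Δs = 19·(0.5666 − sin(2π·0.5666)/(2π)) = 11.9955; s = 1.0000 + 11.9955 = 12.9955
velocity in seg [114.4°–221.7°] (cycloidal), θ in radians: β = 60.8° = 1.0612 rad, B = 107.3° = 1.8727 rad; ds/dθ = (h/B)(1 − cos(2πβ/B)) = (19/1.8727)(1 − cos(2π·0.5666)) = 19.414817 mm/rad

s = 12.9955, ds/dθ = 19.4148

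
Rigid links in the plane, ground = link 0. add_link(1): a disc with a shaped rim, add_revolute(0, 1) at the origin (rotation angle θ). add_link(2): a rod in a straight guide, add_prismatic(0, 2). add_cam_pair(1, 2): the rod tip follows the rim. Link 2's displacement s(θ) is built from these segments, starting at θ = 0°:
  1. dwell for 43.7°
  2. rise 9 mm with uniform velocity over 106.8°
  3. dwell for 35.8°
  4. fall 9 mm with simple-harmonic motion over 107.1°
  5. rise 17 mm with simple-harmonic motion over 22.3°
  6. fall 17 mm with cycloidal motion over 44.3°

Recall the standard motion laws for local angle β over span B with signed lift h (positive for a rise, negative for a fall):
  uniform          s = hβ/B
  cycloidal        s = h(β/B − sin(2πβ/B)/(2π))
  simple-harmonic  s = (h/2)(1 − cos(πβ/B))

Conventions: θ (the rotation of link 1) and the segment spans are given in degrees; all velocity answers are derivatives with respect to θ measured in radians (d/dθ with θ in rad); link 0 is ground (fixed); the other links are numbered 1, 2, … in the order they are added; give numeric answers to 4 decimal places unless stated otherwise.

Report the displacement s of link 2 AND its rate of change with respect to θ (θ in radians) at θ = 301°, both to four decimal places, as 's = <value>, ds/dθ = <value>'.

segment 1 (0° to 43.7°, dwell): s unchanged at 0.0000
segment 2 (43.7° to 150.5°, uniform, h = 9) is passed completely: s = 0.0000 + (9) = 9.0000
segment 3 (150.5° to 186.3°, dwell): s unchanged at 9.0000
segment 4 (186.3° to 293.4°, simple-harmonic, h = -9) is passed completely: s = 9.0000 + (-9) = 0.0000
θ = 301° falls in segment 5 (293.4° to 315.7°, simple-harmonic, h = 17): β = 301 − 293.4 = 7.6°, B = 22.3°; Δs = 17/2·(1 − cos(π·0.3408)) = 4.4240; s = 0.0000 + 4.4240 = 4.4240
velocity in seg [293.4°–315.7°] (simple-harmonic), θ in radians: β = 7.6° = 0.1326 rad, B = 22.3° = 0.3892 rad; ds/dθ = (πh/(2B)) sin(πβ/B) = (π·17/(2·0.3892)) sin(π·0.3408) = 60.206906 mm/rad

s = 4.4240, ds/dθ = 60.2069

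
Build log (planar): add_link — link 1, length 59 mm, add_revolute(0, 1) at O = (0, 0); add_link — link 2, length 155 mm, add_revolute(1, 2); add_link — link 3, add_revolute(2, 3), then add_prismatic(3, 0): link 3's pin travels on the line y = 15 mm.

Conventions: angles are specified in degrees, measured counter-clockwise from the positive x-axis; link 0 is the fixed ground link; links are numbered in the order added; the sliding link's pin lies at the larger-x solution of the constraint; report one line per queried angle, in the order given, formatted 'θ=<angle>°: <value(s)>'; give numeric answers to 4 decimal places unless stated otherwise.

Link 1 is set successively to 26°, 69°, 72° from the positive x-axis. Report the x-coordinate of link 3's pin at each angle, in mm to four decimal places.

geometry: r = 59 mm, L = 155 mm, e = 15 mm
θ=26°: crank pin P = (r cos θ, r sin θ) = (53.028849, 25.863898)
θ=26°: h = r sin θ − e = 25.863898 − 15 = 10.863898
θ=26°: x = r cos θ + √(L² − h²) = 53.028849 + 154.618808 = 207.647657
θ=69°: crank pin P = (r cos θ, r sin θ) = (21.143709, 55.081245)
θ=69°: h = r sin θ − e = 55.081245 − 15 = 40.081245
θ=69°: x = r cos θ + √(L² − h²) = 21.143709 + 149.728066 = 170.871775
θ=72°: crank pin P = (r cos θ, r sin θ) = (18.232003, 56.112334)
θ=72°: h = r sin θ − e = 56.112334 − 15 = 41.112334
θ=72°: x = r cos θ + √(L² − h²) = 18.232003 + 149.448238 = 167.680241

θ=26°: 207.6477
θ=69°: 170.8718
θ=72°: 167.6802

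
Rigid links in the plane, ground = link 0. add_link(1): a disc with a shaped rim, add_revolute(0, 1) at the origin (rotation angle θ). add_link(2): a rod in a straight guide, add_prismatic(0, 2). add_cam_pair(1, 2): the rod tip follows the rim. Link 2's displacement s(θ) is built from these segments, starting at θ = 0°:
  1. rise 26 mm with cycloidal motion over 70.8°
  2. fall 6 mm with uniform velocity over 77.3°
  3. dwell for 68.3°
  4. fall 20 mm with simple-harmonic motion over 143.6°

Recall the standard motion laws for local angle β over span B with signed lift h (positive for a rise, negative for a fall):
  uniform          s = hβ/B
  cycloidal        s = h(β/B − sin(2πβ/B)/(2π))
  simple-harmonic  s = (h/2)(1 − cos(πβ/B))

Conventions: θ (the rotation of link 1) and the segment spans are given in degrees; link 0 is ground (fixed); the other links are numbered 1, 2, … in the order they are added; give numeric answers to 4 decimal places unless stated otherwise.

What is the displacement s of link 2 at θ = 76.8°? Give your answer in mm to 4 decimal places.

segment 1 (0° to 70.8°, cycloidal, h = 26) is passed completely: s = 0.0000 + (26) = 26.0000
θ = 76.8° falls in segment 2 (70.8° to 148.1°, uniform, h = -6): β = 76.8 − 70.8 = 6°, B = 77.3°; Δs = -6·6/77.3 = -0.4657; s = 26.0000 − 0.4657 = 25.5343

25.5343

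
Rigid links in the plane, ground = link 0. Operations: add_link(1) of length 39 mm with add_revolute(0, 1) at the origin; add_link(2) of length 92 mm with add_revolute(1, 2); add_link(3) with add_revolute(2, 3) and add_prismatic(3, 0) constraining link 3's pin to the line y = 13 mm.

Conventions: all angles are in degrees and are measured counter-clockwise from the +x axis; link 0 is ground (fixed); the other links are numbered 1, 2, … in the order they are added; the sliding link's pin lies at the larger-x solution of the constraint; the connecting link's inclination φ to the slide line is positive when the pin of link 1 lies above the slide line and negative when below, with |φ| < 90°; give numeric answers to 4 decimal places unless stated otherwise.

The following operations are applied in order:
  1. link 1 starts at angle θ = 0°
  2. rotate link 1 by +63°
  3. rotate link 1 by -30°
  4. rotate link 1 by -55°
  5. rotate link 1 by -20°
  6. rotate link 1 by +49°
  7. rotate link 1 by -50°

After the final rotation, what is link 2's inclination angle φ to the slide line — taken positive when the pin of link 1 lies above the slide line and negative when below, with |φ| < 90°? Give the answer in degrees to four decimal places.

geometry: r = 39 mm, L = 92 mm, e = 13 mm; θ starts at 0°
rotate link 1 by +63°: θ ← 0° +63° = 63°
rotate link 1 by -30°: θ ← 63° -30° = 33°
rotate link 1 by -55°: θ ← 33° -55° = -22°
rotate link 1 by -20°: θ ← -22° -20° = -42°
rotate link 1 by +49°: θ ← -42° +49° = 7°
rotate link 1 by -50°: θ ← 7° -50° = -43°
h = r sin θ − e = -26.597936 − 13 = -39.597936
sin φ = h / L = -39.597936 / 92 = -0.43041235
φ = arcsin(-0.43041235) = -25.493732°

-25.4937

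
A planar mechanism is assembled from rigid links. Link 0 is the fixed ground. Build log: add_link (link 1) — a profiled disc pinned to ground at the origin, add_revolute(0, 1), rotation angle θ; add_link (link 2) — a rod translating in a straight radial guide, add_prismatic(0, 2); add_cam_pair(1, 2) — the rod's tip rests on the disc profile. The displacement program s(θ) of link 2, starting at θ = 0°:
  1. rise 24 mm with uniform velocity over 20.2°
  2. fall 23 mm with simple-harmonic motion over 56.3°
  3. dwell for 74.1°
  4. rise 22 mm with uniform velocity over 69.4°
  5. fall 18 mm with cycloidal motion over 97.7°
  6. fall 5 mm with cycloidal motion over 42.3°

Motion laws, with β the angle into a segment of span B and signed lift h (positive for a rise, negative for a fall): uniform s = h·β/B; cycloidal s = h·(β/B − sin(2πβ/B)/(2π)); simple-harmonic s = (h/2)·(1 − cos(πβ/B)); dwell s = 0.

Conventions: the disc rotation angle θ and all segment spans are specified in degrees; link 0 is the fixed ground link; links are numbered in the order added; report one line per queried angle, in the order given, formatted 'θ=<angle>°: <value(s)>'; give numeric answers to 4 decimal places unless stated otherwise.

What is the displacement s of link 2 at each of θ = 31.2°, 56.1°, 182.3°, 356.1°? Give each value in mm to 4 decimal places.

seg 1 [0°–20.2°] uniform, h=24: full span → s += 24 → s = 24.0000
seg 2 [20.2°–76.5°] simple-harmonic, h=-23: θ=31.2° here. β=11, B=56.3. -23/2·(1 − cos(π·0.1954)) = -2.0992 → s = 21.9008
seg 2 [20.2°–76.5°] simple-harmonic, h=-23: θ=56.1° here. β=35.9, B=56.3. -23/2·(1 − cos(π·0.6377)) = -16.3197 → s = 7.6803
seg 2 [20.2°–76.5°] simple-harmonic, h=-23: full span → s += -23 → s = 1.0000
seg 3 [76.5°–150.6°] dwell: s stays 1.0000
seg 4 [150.6°–220°] uniform, h=22: θ=182.3° here. β=31.7, B=69.4. 22·31.7/69.4 = 10.0490 → s = 11.0490
seg 4 [150.6°–220°] uniform, h=22: full span → s += 22 → s = 23.0000
seg 5 [220°–317.7°] cycloidal, h=-18: full span → s += -18 → s = 5.0000
seg 6 [317.7°–360°] cycloidal, h=-5: θ=356.1° here. β=38.4, B=42.3. -5·(0.9078 − sin(2π·0.9078)/(2π)) = -4.9746 → s = 0.0254

θ=31.2°: 21.9008
θ=56.1°: 7.6803
θ=182.3°: 11.0490
θ=356.1°: 0.0254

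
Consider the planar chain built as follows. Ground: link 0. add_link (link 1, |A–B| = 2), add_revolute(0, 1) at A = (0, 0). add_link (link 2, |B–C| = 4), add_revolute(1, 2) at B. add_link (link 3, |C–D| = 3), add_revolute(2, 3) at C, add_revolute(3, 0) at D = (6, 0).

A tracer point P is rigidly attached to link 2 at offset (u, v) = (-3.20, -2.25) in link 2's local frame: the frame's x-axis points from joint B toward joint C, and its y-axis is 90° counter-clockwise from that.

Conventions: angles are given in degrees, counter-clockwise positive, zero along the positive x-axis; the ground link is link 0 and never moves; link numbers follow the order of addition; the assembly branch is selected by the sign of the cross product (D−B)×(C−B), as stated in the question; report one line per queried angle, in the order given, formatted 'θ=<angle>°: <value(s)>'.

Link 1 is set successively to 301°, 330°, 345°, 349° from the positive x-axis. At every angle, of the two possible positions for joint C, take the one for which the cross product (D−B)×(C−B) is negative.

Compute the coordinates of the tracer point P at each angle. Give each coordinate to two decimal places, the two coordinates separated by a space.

A=(0,0), D=(6.00,0)
θ=301°: B = A + 2.00·(cos301°, sin301°) = (1.0301, -1.7143)
θ=301°: |BD| = 5.2573
θ=301°: circle(B,4.00) ∩ circle(D,3.00): a=3.2944, h=2.2687
θ=301°:   candidates: C₊=(3.4046,1.5046) cross=11.927; C₋=(4.8842,-2.7848) cross=-11.927
θ=301°:   branch - wants cross < 0 → take C=(4.8842,-2.7848) (cross=-11.927)
θ=301°: ex = (C−B)/|BC| = (0.9635,-0.2676); ey = (0.2676,0.9635)
θ=301°: P = B + -3.20·ex + -2.25·ey = (-2.6553,-3.0259)
θ=330°: B = A + 2.00·(cos330°, sin330°) = (1.7321, -1.0000)
θ=330°: |BD| = 4.3835
θ=330°: circle(B,4.00) ∩ circle(D,3.00): a=2.9902, h=2.6568
θ=330°:   candidates: C₊=(4.0373,2.2689) cross=11.646; C₋=(5.2495,-2.9046) cross=-11.646
θ=330°:   branch - wants cross < 0 → take C=(5.2495,-2.9046) (cross=-11.646)
θ=330°: ex = (C−B)/|BC| = (0.8794,-0.4762); ey = (0.4762,0.8794)
θ=330°: P = B + -3.20·ex + -2.25·ey = (-2.1533,-1.4549)
θ=345°: B = A + 2.00·(cos345°, sin345°) = (1.9319, -0.5176)
θ=345°: |BD| = 4.1009
θ=345°: circle(B,4.00) ∩ circle(D,3.00): a=2.9039, h=2.7508
θ=345°:   candidates: C₊=(4.4653,2.5778) cross=11.281; C₋=(5.1598,-2.8799) cross=-11.281
θ=345°:   branch - wants cross < 0 → take C=(5.1598,-2.8799) (cross=-11.281)
θ=345°: ex = (C−B)/|BC| = (0.8070,-0.5906); ey = (0.5906,0.8070)
θ=345°: P = B + -3.20·ex + -2.25·ey = (-1.9793,-0.4435)
θ=349°: B = A + 2.00·(cos349°, sin349°) = (1.9633, -0.3816)
θ=349°: |BD| = 4.0547
θ=349°: circle(B,4.00) ∩ circle(D,3.00): a=2.8906, h=2.7649
θ=349°:   candidates: C₊=(4.5808,2.6431) cross=11.211; C₋=(5.1012,-2.8622) cross=-11.211
θ=349°:   branch - wants cross < 0 → take C=(5.1012,-2.8622) (cross=-11.211)
θ=349°: ex = (C−B)/|BC| = (0.7845,-0.6201); ey = (0.6201,0.7845)
θ=349°: P = B + -3.20·ex + -2.25·ey = (-1.9424,-0.1623)

θ=301°: -2.66 -3.03
θ=330°: -2.15 -1.45
θ=345°: -1.98 -0.44
θ=349°: -1.94 -0.16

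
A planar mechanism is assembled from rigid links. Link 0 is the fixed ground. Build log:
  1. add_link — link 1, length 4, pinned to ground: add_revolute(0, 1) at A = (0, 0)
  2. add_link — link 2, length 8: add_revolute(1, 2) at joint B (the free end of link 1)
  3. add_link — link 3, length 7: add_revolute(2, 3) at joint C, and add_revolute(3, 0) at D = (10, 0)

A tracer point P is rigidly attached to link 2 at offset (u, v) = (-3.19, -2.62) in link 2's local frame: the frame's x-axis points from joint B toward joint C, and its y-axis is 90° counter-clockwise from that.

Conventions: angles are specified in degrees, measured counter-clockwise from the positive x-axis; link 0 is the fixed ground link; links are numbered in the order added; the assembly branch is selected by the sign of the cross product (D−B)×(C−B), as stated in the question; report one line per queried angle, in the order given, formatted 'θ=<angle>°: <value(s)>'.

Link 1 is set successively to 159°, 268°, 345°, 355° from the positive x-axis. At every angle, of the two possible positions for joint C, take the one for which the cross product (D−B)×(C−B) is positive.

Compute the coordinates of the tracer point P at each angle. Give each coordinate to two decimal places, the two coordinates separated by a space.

A=(0,0), D=(10.00,0)
θ=159°: B = A + 4.00·(cos159°, sin159°) = (-3.7343, 1.4335)
θ=159°: |BD| = 13.8089
θ=159°: circle(B,8.00) ∩ circle(D,7.00): a=7.4476, h=2.9212
θ=159°:   candidates: C₊=(3.9763,3.5658) cross=40.339; C₋=(3.3698,-2.2451) cross=-40.339
θ=159°:   branch + wants cross > 0 → take C=(3.9763,3.5658) (cross=40.339)
θ=159°: ex = (C−B)/|BC| = (0.9638,0.2665); ey = (-0.2665,0.9638)
θ=159°: P = B + -3.19·ex + -2.62·ey = (-6.1106,-1.9420)
θ=268°: B = A + 4.00·(cos268°, sin268°) = (-0.1396, -3.9976)
θ=268°: |BD| = 10.8992
θ=268°: circle(B,8.00) ∩ circle(D,7.00): a=6.1377, h=5.1311
θ=268°:   candidates: C₊=(3.6884,3.0271) cross=55.925; C₋=(7.4523,-6.5199) cross=-55.925
θ=268°:   branch + wants cross > 0 → take C=(3.6884,3.0271) (cross=55.925)
θ=268°: ex = (C−B)/|BC| = (0.4785,0.8781); ey = (-0.8781,0.4785)
θ=268°: P = B + -3.19·ex + -2.62·ey = (0.6346,-8.0523)
θ=345°: B = A + 4.00·(cos345°, sin345°) = (3.8637, -1.0353)
θ=345°: |BD| = 6.2230
θ=345°: circle(B,8.00) ∩ circle(D,7.00): a=4.3167, h=6.7354
θ=345°:   candidates: C₊=(6.9997,6.3244) cross=41.915; C₋=(9.2408,-6.9587) cross=-41.915
θ=345°:   branch + wants cross > 0 → take C=(6.9997,6.3244) (cross=41.915)
θ=345°: ex = (C−B)/|BC| = (0.3920,0.9200); ey = (-0.9200,0.3920)
θ=345°: P = B + -3.19·ex + -2.62·ey = (5.0235,-4.9970)
θ=355°: B = A + 4.00·(cos355°, sin355°) = (3.9848, -0.3486)
θ=355°: |BD| = 6.0253
θ=355°: circle(B,8.00) ∩ circle(D,7.00): a=4.2574, h=6.7731
θ=355°:   candidates: C₊=(7.8432,6.6594) cross=40.810; C₋=(8.6269,-6.8640) cross=-40.810
θ=355°:   branch + wants cross > 0 → take C=(7.8432,6.6594) (cross=40.810)
θ=355°: ex = (C−B)/|BC| = (0.4823,0.8760); ey = (-0.8760,0.4823)
θ=355°: P = B + -3.19·ex + -2.62·ey = (4.7414,-4.4067)

θ=159°: -6.11 -1.94
θ=268°: 0.63 -8.05
θ=345°: 5.02 -5.00
θ=355°: 4.74 -4.41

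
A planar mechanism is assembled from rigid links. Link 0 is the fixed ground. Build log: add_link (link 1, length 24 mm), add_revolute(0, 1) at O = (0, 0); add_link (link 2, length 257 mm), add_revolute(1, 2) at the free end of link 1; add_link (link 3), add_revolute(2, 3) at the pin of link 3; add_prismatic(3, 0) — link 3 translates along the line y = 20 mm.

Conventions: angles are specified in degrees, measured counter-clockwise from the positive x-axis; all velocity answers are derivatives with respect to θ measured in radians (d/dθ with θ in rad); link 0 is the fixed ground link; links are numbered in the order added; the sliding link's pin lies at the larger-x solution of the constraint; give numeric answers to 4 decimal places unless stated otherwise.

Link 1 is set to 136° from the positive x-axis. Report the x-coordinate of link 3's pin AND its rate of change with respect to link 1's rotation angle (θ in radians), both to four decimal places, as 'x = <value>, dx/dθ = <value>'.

geometry: r = 24 mm, L = 257 mm, e = 20 mm
crank pin P = (r cos θ, r sin θ) = (-17.264155, 16.671801)
h = r sin θ − e = 16.671801 − 20 = -3.328199
x = r cos θ + √(L² − h²) = -17.264155 + 256.978449 = 239.714293
dx/dθ = −r sin θ − h·r cos θ/√(L² − h²) (θ in radians; h = -3.328199) = -16.895394

x = 239.7143, dx/dθ = -16.8954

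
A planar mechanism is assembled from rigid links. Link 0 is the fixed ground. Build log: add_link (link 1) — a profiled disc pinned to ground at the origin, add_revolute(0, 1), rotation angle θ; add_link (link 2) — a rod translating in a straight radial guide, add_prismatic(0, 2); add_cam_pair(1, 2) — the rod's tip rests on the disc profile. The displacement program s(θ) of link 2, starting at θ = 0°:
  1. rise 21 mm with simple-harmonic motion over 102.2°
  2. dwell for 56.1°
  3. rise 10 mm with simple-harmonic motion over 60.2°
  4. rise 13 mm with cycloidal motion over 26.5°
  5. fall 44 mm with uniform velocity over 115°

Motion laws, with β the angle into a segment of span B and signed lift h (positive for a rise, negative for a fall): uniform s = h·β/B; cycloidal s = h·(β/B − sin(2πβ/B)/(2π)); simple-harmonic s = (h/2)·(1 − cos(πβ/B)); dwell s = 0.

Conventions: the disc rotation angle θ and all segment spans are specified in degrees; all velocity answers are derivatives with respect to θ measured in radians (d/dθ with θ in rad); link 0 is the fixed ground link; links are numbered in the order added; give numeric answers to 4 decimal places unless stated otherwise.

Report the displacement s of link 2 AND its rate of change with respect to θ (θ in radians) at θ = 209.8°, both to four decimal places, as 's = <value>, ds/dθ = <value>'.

seg 1 [0°–102.2°] simple-harmonic, h=21: full span → s += 21 → s = 21.0000
seg 2 [102.2°–158.3°] dwell: s stays 21.0000
seg 3 [158.3°–218.5°] simple-harmonic, h=10: θ=209.8° here. β=51.5, B=60.2. 10/2·(1 − cos(π·0.8555)) = 9.4935 → s = 30.4935
velocity in seg [158.3°–218.5°] (simple-harmonic), θ in radians: β = 51.5° = 0.8988 rad, B = 60.2° = 1.0507 rad; ds/dθ = (πh/(2B)) sin(πβ/B) = (π·10/(2·1.0507)) sin(π·0.8555) = 6.556838 mm/rad

s = 30.4935, ds/dθ = 6.5568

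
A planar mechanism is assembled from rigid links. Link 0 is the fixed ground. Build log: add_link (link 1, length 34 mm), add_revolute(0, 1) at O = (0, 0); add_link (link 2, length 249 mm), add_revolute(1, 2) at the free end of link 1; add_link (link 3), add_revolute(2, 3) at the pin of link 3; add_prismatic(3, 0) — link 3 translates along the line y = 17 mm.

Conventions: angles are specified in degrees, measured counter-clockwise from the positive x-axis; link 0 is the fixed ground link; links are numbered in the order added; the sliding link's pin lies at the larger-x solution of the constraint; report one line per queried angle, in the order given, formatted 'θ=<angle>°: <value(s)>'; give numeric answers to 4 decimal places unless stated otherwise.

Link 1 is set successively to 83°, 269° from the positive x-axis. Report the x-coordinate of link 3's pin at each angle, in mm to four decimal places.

geometry: r = 34 mm, L = 249 mm, e = 17 mm
θ=83°: crank pin P = (r cos θ, r sin θ) = (4.143558, 33.746569)
θ=83°: h = r sin θ − e = 33.746569 − 17 = 16.746569
θ=83°: x = r cos θ + √(L² − h²) = 4.143558 + 248.436214 = 252.579772
θ=269°: crank pin P = (r cos θ, r sin θ) = (-0.593382, -33.994822)
θ=269°: h = r sin θ − e = -33.994822 − 17 = -50.994822
θ=269°: x = r cos θ + √(L² − h²) = -0.593382 + 243.722236 = 243.128854

θ=83°: 252.5798
θ=269°: 243.1289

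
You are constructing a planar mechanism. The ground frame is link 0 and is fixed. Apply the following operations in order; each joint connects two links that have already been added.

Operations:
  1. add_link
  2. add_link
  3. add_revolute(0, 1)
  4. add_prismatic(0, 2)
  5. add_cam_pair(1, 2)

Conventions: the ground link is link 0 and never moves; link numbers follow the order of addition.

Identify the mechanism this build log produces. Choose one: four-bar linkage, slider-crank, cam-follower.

links: 3 (incl. ground); joints: 1 revolute, 1 prismatic, 1 higher (cam) pair, forming one closed loop
3 links, revolute + prismatic + higher pair in one loop → cam-follower

cam-follower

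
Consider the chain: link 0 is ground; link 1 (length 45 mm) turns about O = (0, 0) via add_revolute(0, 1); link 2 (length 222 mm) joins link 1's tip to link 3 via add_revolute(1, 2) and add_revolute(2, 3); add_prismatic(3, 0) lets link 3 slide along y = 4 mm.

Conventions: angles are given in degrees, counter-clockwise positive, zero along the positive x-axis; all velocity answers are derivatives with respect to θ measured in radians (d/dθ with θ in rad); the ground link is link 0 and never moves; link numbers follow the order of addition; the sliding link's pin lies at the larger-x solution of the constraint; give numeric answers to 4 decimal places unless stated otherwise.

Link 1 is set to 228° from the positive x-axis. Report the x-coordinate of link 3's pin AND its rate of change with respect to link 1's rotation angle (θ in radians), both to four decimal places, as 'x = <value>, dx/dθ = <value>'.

geometry: r = 45 mm, L = 222 mm, e = 4 mm
crank pin P = (r cos θ, r sin θ) = (-30.110877, -33.441517)
h = r sin θ − e = -33.441517 − 4 = -37.441517
x = r cos θ + √(L² − h²) = -30.110877 + 218.819864 = 188.708987
dx/dθ = −r sin θ − h·r cos θ/√(L² − h²) (θ in radians; h = -37.441517) = 28.289348

x = 188.7090, dx/dθ = 28.2893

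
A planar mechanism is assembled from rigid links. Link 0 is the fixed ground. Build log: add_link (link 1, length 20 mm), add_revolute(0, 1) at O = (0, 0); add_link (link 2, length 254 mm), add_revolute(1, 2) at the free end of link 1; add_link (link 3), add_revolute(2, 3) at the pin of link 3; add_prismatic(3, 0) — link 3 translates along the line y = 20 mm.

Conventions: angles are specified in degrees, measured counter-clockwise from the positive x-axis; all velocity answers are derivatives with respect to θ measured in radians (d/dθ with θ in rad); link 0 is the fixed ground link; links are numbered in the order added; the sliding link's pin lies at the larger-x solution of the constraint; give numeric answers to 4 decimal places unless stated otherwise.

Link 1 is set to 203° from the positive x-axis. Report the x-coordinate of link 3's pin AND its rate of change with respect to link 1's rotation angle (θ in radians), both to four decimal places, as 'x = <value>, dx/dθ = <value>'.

geometry: r = 20 mm, L = 254 mm, e = 20 mm
crank pin P = (r cos θ, r sin θ) = (-18.410097, -7.814623)
h = r sin θ − e = -7.814623 − 20 = -27.814623
x = r cos θ + √(L² − h²) = -18.410097 + 252.472467 = 234.062370
dx/dθ = −r sin θ − h·r cos θ/√(L² − h²) (θ in radians; h = -27.814623) = 5.786402

x = 234.0624, dx/dθ = 5.7864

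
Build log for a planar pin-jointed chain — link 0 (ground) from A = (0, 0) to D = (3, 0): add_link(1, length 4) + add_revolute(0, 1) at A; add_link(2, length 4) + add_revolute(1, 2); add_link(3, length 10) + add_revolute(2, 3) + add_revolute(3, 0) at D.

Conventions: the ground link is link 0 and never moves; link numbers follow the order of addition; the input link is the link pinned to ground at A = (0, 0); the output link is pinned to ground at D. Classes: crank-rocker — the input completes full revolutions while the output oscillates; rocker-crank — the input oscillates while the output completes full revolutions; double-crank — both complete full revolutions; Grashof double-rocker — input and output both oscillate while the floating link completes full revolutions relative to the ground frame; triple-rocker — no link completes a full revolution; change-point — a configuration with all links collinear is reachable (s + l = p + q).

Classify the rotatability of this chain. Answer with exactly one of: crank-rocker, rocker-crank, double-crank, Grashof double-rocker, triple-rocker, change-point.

lengths: ground=3, input=4, coupler=4, output=10
sorted: s=3 (shortest), l=10 (longest), p+q=8
s + l = 13 vs p + q = 8
s + l > p + q → non-Grashof → no link fully rotates → triple-rocker

triple-rocker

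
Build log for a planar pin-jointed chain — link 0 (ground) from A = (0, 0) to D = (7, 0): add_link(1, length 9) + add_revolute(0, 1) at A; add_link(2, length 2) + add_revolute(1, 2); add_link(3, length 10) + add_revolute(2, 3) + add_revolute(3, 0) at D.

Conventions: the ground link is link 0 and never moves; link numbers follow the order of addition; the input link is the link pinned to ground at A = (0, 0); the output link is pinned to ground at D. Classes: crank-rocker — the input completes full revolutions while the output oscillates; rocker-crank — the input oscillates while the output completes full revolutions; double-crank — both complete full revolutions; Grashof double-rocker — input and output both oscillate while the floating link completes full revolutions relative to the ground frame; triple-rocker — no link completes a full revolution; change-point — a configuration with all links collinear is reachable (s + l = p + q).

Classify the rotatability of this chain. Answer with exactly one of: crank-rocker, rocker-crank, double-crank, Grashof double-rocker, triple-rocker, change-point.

lengths: ground=7, input=9, coupler=2, output=10
sorted: s=2 (shortest), l=10 (longest), p+q=16
s + l = 12 vs p + q = 16
s + l < p + q (Grashof) with shortest = coupler link → Grashof double-rocker

Grashof double-rocker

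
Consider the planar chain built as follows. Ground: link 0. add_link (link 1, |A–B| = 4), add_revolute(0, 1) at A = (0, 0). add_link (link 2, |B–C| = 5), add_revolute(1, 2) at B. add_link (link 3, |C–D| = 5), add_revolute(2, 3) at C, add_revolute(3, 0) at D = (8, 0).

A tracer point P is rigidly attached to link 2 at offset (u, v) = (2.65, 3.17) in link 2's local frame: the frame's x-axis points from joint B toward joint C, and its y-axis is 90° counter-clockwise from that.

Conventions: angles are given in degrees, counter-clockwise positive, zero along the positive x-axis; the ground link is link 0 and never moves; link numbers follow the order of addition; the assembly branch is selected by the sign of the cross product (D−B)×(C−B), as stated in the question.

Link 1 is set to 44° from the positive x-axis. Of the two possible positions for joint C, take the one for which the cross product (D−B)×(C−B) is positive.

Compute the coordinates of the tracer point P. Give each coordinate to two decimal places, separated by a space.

A=(0,0), D=(8.00,0)
B = A + 4.00·(cos44°, sin44°) = (2.8774, 2.7786)
|BD| = 5.8277
circle(B,5.00) ∩ circle(D,5.00): a=2.9139, h=4.0632
  candidates: C₊=(7.3760,4.9609) cross=23.679; C₋=(3.5014,-2.1823) cross=-23.679
  branch + wants cross > 0 → take C=(7.3760,4.9609) (cross=23.679)
ex = (C−B)/|BC| = (0.8997,0.4365); ey = (-0.4365,0.8997)
P = B + 2.65·ex + 3.17·ey = (3.8781,6.7874)

3.88 6.79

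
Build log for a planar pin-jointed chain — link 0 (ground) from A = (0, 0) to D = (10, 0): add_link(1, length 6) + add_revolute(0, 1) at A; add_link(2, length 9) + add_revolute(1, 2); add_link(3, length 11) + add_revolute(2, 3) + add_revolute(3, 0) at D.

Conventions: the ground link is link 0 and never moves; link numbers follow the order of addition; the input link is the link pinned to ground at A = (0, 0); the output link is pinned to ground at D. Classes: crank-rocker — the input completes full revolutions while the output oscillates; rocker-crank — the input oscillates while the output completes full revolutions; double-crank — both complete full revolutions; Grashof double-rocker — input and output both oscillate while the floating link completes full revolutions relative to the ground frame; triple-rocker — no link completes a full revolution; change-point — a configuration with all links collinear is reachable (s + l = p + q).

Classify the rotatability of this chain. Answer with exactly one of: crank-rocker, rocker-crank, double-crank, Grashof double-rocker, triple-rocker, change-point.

lengths: ground=10, input=6, coupler=9, output=11
sorted: s=6 (shortest), l=11 (longest), p+q=19
s + l = 17 vs p + q = 19
s + l < p + q (Grashof) with shortest = input link → crank-rocker

crank-rocker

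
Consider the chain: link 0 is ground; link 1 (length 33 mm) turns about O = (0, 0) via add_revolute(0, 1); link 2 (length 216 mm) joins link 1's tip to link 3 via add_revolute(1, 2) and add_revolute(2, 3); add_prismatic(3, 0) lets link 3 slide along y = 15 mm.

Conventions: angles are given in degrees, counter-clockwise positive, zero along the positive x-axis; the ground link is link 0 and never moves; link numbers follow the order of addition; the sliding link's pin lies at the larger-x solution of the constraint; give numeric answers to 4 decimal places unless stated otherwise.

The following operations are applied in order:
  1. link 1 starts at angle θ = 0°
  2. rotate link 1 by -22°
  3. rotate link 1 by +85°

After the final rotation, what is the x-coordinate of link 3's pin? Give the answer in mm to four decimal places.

geometry: r = 33 mm, L = 216 mm, e = 15 mm; θ starts at 0°
rotate link 1 by -22°: θ ← 0° -22° = -22°
rotate link 1 by +85°: θ ← -22° +85° = 63°
crank pin P = (r cos θ, r sin θ) = (14.981686, 29.403215)
h = r sin θ − e = 29.403215 − 15 = 14.403215
x = r cos θ + √(L² − h²) = 14.981686 + 215.519251 = 230.500937

230.5009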